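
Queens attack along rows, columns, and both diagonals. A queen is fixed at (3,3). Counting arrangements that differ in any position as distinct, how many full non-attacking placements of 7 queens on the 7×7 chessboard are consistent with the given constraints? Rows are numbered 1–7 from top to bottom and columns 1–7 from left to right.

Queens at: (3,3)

6

Branch on row 1: col 2 → 2; col 4 → 2; col 6 → 1; col 7 → 1.
Sum: 2 + 2 + 1 + 1 = 6.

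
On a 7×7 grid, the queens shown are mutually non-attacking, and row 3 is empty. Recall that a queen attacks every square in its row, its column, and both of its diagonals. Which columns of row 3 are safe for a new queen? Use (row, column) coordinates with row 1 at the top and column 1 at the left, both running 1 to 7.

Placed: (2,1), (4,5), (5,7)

columns 3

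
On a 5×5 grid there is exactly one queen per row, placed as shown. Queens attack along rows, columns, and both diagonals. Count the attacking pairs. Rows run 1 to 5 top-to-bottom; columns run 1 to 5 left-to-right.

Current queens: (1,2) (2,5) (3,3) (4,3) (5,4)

3

Same column: (3,3)–(4,3) (column 3).
Same diagonal: (2,5)–(4,3) (|2−4| = |5−3| = 2); (4,3)–(5,4) (|4−5| = |3−4| = 1).
Total attacking pairs: 3.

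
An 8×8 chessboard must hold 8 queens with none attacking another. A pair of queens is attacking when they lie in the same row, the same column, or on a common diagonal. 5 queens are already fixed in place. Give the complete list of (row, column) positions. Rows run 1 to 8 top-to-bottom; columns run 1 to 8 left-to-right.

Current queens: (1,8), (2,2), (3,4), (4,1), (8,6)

Row 5: attacked by (1,8)→{4,8}; (2,2)→{2,5}; (3,4)→{2,4,6}; (4,1)→{1,2}; (8,6)→{3,6}. Safe: 7. Place at column 7.
Row 6: attacked by (1,8)→{3,8}; (2,2)→{2,6}; (3,4)→{1,4,7}; (4,1)→{1,3}; (5,7)→{6,7,8}; (8,6)→{4,6,8}. Safe: 5. Place at column 5.
Row 7: attacked by (1,8)→{2,8}; (2,2)→{2,7}; (3,4)→{4,8}; (4,1)→{1,4}; (5,7)→{5,7}; (6,5)→{4,5,6}; (8,6)→{5,6,7}. Safe: 3. Place at column 3.
Columns [8, 2, 4, 1, 7, 5, 3, 6], r−c [-7, 0, -1, 3, -2, 1, 4, 2], r+c [9, 4, 7, 5, 12, 11, 10, 14] are all distinct, so no two queens attack.

(1,8) (2,2) (3,4) (4,1) (5,7) (6,5) (7,3) (8,6)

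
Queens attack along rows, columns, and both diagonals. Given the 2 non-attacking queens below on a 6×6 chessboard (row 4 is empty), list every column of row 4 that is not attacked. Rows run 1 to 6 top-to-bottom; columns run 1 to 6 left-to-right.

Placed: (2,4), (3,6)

columns 1, 3

(2,4) attacks row 4 at column 4 and diagonals 2, 6.
(3,6) attacks row 4 at column 6 and diagonals 5.
Attacked columns: {2, 4, 5, 6}. Safe: {1, 3}.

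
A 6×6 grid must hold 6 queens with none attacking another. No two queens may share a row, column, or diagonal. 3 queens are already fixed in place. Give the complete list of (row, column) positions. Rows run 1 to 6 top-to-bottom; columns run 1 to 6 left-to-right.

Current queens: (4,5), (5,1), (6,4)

(1,3) (2,6) (3,2) (4,5) (5,1) (6,4)

Row 1: attacked by (4,5)→{2,5}; (5,1)→{1,5}; (6,4)→{4}. Safe: 3, 6. Place at column 3.
Row 2: attacked by (1,3)→{2,3,4}; (4,5)→{3,5}; (5,1)→{1,4}; (6,4)→{4}. Safe: 6. Place at column 6.
Row 3: attacked by (1,3)→{1,3,5}; (2,6)→{5,6}; (4,5)→{4,5,6}; (5,1)→{1,3}; (6,4)→{1,4}. Safe: 2. Place at column 2.
Columns [3, 6, 2, 5, 1, 4], r−c [-2, -4, 1, -1, 4, 2], r+c [4, 8, 5, 9, 6, 10] are all distinct, so no two queens attack.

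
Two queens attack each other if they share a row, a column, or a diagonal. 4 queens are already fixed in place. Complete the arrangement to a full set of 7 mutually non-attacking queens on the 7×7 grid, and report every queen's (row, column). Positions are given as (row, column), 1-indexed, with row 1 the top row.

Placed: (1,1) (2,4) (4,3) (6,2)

(1,1) (2,4) (3,7) (4,3) (5,6) (6,2) (7,5)

Row 3: attacked by (1,1)→{1,3}; (2,4)→{3,4,5}; (4,3)→{2,3,4}; (6,2)→{2,5}. Safe: 6, 7. Place at column 7.
Row 5: attacked by (1,1)→{1,5}; (2,4)→{1,4,7}; (3,7)→{5,7}; (4,3)→{2,3,4}; (6,2)→{1,2,3}. Safe: 6. Place at column 6.
Row 7: attacked by (1,1)→{1,7}; (2,4)→{4}; (3,7)→{3,7}; (4,3)→{3,6}; (5,6)→{4,6}; (6,2)→{1,2,3}. Safe: 5. Place at column 5.
Columns [1, 4, 7, 3, 6, 2, 5], r−c [0, -2, -4, 1, -1, 4, 2], r+c [2, 6, 10, 7, 11, 8, 12] are all distinct, so no two queens attack.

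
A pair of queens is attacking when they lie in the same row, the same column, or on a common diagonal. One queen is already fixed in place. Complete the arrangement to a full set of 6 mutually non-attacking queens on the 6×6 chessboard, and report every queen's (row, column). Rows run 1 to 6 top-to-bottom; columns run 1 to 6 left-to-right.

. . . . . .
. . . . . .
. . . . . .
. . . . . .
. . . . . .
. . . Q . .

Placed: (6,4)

Row 1: attacked by (6,4)→{4}. Safe: 1, 2, 3, 5, 6. Place at column 3.
Row 2: attacked by (1,3)→{2,3,4}; (6,4)→{4}. Safe: 1, 5, 6. Place at column 6.
Row 3: attacked by (1,3)→{1,3,5}; (2,6)→{5,6}; (6,4)→{1,4}. Safe: 2. Place at column 2.
Row 4: attacked by (1,3)→{3,6}; (2,6)→{4,6}; (3,2)→{1,2,3}; (6,4)→{2,4,6}. Safe: 5. Place at column 5.
Row 5: attacked by (1,3)→{3}; (2,6)→{3,6}; (3,2)→{2,4}; (4,5)→{4,5,6}; (6,4)→{3,4,5}. Safe: 1. Place at column 1.
Columns [3, 6, 2, 5, 1, 4], r−c [-2, -4, 1, -1, 4, 2], r+c [4, 8, 5, 9, 6, 10] are all distinct, so no two queens attack.

(1,3) (2,6) (3,2) (4,5) (5,1) (6,4)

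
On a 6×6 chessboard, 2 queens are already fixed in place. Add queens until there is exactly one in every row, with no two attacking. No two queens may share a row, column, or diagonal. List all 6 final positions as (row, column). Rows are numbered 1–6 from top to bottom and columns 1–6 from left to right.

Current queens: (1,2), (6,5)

(1,2) (2,4) (3,6) (4,1) (5,3) (6,5)

Row 2: attacked by (1,2)→{1,2,3}; (6,5)→{1,5}. Safe: 4, 6. Place at column 4.
Row 3: attacked by (1,2)→{2,4}; (2,4)→{3,4,5}; (6,5)→{2,5}. Safe: 1, 6. Place at column 6.
Row 4: attacked by (1,2)→{2,5}; (2,4)→{2,4,6}; (3,6)→{5,6}; (6,5)→{3,5}. Safe: 1. Place at column 1.
Row 5: attacked by (1,2)→{2,6}; (2,4)→{1,4}; (3,6)→{4,6}; (4,1)→{1,2}; (6,5)→{4,5,6}. Safe: 3. Place at column 3.
Columns [2, 4, 6, 1, 3, 5], r−c [-1, -2, -3, 3, 2, 1], r+c [3, 6, 9, 5, 8, 11] are all distinct, so no two queens attack.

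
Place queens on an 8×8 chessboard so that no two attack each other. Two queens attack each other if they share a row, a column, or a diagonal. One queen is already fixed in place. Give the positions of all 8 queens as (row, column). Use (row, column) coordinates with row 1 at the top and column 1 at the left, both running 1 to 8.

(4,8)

(1,3) (2,7) (3,2) (4,8) (5,5) (6,1) (7,4) (8,6)

Row 1: attacked by (4,8)→{5,8}. Safe: 1, 2, 3, 4, 6, 7. Place at column 3.
Row 2: attacked by (1,3)→{2,3,4}; (4,8)→{6,8}. Safe: 1, 5, 7. Place at column 7.
Row 3: attacked by (1,3)→{1,3,5}; (2,7)→{6,7,8}; (4,8)→{7,8}. Safe: 2, 4. Place at column 2.
Row 5: attacked by (1,3)→{3,7}; (2,7)→{4,7}; (3,2)→{2,4}; (4,8)→{7,8}. Safe: 1, 5, 6. Place at column 5.
Row 6: attacked by (1,3)→{3,8}; (2,7)→{3,7}; (3,2)→{2,5}; (4,8)→{6,8}; (5,5)→{4,5,6}. Safe: 1. Place at column 1.
Row 7: attacked by (1,3)→{3}; (2,7)→{2,7}; (3,2)→{2,6}; (4,8)→{5,8}; (5,5)→{3,5,7}; (6,1)→{1,2}. Safe: 4. Place at column 4.
Row 8: attacked by (1,3)→{3}; (2,7)→{1,7}; (3,2)→{2,7}; (4,8)→{4,8}; (5,5)→{2,5,8}; (6,1)→{1,3}; (7,4)→{3,4,5}. Safe: 6. Place at column 6.
Columns [3, 7, 2, 8, 5, 1, 4, 6], r−c [-2, -5, 1, -4, 0, 5, 3, 2], r+c [4, 9, 5, 12, 10, 7, 11, 14] are all distinct, so no two queens attack.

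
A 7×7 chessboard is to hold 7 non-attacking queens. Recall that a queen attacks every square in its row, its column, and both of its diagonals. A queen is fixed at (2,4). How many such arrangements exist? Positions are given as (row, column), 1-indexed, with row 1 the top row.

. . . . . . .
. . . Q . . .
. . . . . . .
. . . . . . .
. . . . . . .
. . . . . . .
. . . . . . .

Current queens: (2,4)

Branch on row 1: col 1 → 1; col 2 → 2; col 6 → 2; col 7 → 1.
Sum: 1 + 2 + 2 + 1 = 6.

6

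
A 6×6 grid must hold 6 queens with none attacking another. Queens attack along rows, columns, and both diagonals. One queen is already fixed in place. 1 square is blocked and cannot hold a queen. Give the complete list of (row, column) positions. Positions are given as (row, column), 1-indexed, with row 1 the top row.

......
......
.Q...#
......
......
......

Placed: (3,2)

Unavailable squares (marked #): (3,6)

Row 1: attacked by (3,2)→{2,4}. Safe: 1, 3, 5, 6. Place at column 3.
Row 2: attacked by (1,3)→{2,3,4}; (3,2)→{1,2,3}. Safe: 5, 6. Place at column 6.
Row 4: attacked by (1,3)→{3,6}; (2,6)→{4,6}; (3,2)→{1,2,3}. Safe: 5. Place at column 5.
Row 5: attacked by (1,3)→{3}; (2,6)→{3,6}; (3,2)→{2,4}; (4,5)→{4,5,6}. Safe: 1. Place at column 1.
Row 6: attacked by (1,3)→{3}; (2,6)→{2,6}; (3,2)→{2,5}; (4,5)→{3,5}; (5,1)→{1,2}. Safe: 4. Place at column 4.
Columns [3, 6, 2, 5, 1, 4], r−c [-2, -4, 1, -1, 4, 2], r+c [4, 8, 5, 9, 6, 10] are all distinct, so no two queens attack.

(1,3) (2,6) (3,2) (4,5) (5,1) (6,4)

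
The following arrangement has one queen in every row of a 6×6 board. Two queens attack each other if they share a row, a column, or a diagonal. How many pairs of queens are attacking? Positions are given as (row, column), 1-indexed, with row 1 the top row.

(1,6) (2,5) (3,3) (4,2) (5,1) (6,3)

5

Same column: (3,3)–(6,3) (column 3).
Same diagonal: (1,6)–(2,5) (|1−2| = |6−5| = 1); (3,3)–(4,2) (|3−4| = |3−2| = 1); (3,3)–(5,1) (|3−5| = |3−1| = 2); (4,2)–(5,1) (|4−5| = |2−1| = 1).
Total attacking pairs: 5.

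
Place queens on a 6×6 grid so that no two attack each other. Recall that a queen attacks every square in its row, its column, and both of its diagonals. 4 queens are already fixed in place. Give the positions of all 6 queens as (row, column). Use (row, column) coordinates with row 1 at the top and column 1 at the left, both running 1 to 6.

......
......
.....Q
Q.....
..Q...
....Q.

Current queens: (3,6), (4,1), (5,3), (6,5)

(1,2) (2,4) (3,6) (4,1) (5,3) (6,5)

Row 1: attacked by (3,6)→{4,6}; (4,1)→{1,4}; (5,3)→{3}; (6,5)→{5}. Safe: 2. Place at column 2.
Row 2: attacked by (1,2)→{1,2,3}; (3,6)→{5,6}; (4,1)→{1,3}; (5,3)→{3,6}; (6,5)→{1,5}. Safe: 4. Place at column 4.
Columns [2, 4, 6, 1, 3, 5], r−c [-1, -2, -3, 3, 2, 1], r+c [3, 6, 9, 5, 8, 11] are all distinct, so no two queens attack.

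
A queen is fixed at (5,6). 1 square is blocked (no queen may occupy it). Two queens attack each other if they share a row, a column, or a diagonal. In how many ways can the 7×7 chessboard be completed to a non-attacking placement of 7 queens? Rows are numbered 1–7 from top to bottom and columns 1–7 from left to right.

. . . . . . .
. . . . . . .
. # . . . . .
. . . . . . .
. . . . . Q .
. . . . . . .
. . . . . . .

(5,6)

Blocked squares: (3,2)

4

Branch on row 1: col 1 → 1; col 3 → 0; col 4 → 2; col 5 → 0; col 7 → 1.
Sum: 1 + 0 + 2 + 0 + 1 = 4.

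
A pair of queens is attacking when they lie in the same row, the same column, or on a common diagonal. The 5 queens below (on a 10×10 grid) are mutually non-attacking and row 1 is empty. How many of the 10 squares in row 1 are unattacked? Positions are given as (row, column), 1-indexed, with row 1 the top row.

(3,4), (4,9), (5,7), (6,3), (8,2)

(3,4) attacks row 1 at column 4 and diagonals 2, 6.
(4,9) attacks row 1 at column 9 and diagonals 6.
(5,7) attacks row 1 at column 7 and diagonals 3.
(6,3) attacks row 1 at column 3 and diagonals 8.
(8,2) attacks row 1 at column 2 and diagonals 9.
Attacked columns: {2, 3, 4, 6, 7, 8, 9}. Safe: {1, 5, 10}.

3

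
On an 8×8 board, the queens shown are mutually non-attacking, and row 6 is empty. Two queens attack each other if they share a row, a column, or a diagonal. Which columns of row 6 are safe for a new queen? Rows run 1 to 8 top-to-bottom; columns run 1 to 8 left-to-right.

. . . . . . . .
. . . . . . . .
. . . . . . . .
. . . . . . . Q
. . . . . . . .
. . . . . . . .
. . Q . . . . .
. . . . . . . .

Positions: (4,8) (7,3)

(4,8) attacks row 6 at column 8 and diagonals 6.
(7,3) attacks row 6 at column 3 and diagonals 2, 4.
Attacked columns: {2, 3, 4, 6, 8}. Safe: {1, 5, 7}.

columns 1, 5, 7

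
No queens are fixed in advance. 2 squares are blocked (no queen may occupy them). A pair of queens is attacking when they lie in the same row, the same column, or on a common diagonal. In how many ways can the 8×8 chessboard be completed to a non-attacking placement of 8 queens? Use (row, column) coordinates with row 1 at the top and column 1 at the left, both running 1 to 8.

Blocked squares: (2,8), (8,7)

Branch on row 1: col 1 → 4; col 2 → 7; col 3 → 15; col 4 → 12; col 5 → 14; col 6 → 13; col 7 → 8; col 8 → 4.
Sum: 4 + 7 + 15 + 12 + 14 + 13 + 8 + 4 = 77.

77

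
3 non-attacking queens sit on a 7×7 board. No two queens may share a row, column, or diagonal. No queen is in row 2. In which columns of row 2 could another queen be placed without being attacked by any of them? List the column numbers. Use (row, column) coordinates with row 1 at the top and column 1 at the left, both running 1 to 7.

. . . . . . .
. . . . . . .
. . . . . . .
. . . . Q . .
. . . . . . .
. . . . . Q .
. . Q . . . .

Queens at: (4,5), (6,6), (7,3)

columns 1, 4

(4,5) attacks row 2 at column 5 and diagonals 3, 7.
(6,6) attacks row 2 at column 6 and diagonals 2.
(7,3) attacks row 2 at column 3.
Attacked columns: {2, 3, 5, 6, 7}. Safe: {1, 4}.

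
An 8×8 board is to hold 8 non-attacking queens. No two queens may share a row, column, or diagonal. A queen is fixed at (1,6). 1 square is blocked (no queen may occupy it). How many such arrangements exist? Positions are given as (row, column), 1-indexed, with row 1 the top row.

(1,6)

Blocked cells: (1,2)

Branch on row 2: col 1 → 1; col 2 → 2; col 3 → 8; col 4 → 4; col 8 → 1.
Sum: 1 + 2 + 8 + 4 + 1 = 16.

16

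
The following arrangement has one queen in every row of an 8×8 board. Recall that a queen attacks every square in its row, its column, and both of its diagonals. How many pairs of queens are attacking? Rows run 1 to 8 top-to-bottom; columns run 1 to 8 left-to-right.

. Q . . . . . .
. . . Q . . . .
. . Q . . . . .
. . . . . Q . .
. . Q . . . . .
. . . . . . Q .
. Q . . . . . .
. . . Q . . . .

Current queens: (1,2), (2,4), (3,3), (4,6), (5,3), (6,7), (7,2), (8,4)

6

Same column: (1,2)–(7,2) (column 2); (2,4)–(8,4) (column 4); (3,3)–(5,3) (column 3).
Same diagonal: (1,2)–(6,7) (|1−6| = |2−7| = 5); (2,4)–(3,3) (|2−3| = |4−3| = 1); (2,4)–(4,6) (|2−4| = |4−6| = 2).
Total attacking pairs: 6.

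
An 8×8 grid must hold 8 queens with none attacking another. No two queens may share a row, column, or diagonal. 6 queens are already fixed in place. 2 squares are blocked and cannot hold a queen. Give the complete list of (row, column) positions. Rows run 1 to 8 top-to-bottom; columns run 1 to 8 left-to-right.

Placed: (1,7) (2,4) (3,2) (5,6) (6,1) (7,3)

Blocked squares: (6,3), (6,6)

(1,7) (2,4) (3,2) (4,8) (5,6) (6,1) (7,3) (8,5)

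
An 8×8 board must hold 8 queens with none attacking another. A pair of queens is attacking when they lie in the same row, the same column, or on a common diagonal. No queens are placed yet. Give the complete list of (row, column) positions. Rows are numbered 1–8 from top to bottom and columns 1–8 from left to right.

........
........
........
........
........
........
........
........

(1,2) (2,4) (3,6) (4,8) (5,3) (6,1) (7,7) (8,5)

Row 1: Safe: 1, 2, 3, 4, 5, 6, 7, 8. Place at column 2.
Row 2: attacked by (1,2)→{1,2,3}. Safe: 4, 5, 6, 7, 8. Place at column 4.
Row 3: attacked by (1,2)→{2,4}; (2,4)→{3,4,5}. Safe: 1, 6, 7, 8. Place at column 6.
Row 4: attacked by (1,2)→{2,5}; (2,4)→{2,4,6}; (3,6)→{5,6,7}. Safe: 1, 3, 8. Place at column 8.
Row 5: attacked by (1,2)→{2,6}; (2,4)→{1,4,7}; (3,6)→{4,6,8}; (4,8)→{7,8}. Safe: 3, 5. Place at column 3.
Row 6: attacked by (1,2)→{2,7}; (2,4)→{4,8}; (3,6)→{3,6}; (4,8)→{6,8}; (5,3)→{2,3,4}. Safe: 1, 5. Place at column 1.
Row 7: attacked by (1,2)→{2,8}; (2,4)→{4}; (3,6)→{2,6}; (4,8)→{5,8}; (5,3)→{1,3,5}; (6,1)→{1,2}. Safe: 7. Place at column 7.
Row 8: attacked by (1,2)→{2}; (2,4)→{4}; (3,6)→{1,6}; (4,8)→{4,8}; (5,3)→{3,6}; (6,1)→{1,3}; (7,7)→{6,7,8}. Safe: 5. Place at column 5.
Columns [2, 4, 6, 8, 3, 1, 7, 5], r−c [-1, -2, -3, -4, 2, 5, 0, 3], r+c [3, 6, 9, 12, 8, 7, 14, 13] are all distinct, so no two queens attack.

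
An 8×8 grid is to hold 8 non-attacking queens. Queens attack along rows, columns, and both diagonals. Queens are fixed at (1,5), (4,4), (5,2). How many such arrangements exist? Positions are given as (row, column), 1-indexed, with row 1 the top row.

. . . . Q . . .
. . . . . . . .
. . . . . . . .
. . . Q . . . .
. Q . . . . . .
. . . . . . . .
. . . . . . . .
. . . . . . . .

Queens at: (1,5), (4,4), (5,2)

2

Branch on row 2: col 1 → 1; col 3 → 0; col 7 → 1; col 8 → 0.
Sum: 1 + 0 + 1 + 0 = 2.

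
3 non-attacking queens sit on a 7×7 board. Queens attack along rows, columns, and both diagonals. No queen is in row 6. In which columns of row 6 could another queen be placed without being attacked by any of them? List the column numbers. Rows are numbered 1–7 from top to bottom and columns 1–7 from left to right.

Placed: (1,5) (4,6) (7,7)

columns 1, 2, 3

(1,5) attacks row 6 at column 5.
(4,6) attacks row 6 at column 6 and diagonals 4.
(7,7) attacks row 6 at column 7 and diagonals 6.
Attacked columns: {4, 5, 6, 7}. Safe: {1, 2, 3}.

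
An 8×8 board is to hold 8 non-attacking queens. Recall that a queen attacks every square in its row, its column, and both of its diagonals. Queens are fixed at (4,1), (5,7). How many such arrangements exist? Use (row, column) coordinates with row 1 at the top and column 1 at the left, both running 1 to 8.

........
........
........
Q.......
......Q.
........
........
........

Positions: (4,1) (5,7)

3

Branch on row 1: col 2 → 0; col 5 → 2; col 6 → 0; col 8 → 1.
Sum: 0 + 2 + 0 + 1 = 3.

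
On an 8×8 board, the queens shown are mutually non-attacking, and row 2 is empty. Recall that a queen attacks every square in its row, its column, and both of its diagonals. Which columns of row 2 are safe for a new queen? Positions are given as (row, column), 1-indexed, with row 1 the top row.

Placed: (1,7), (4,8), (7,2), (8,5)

columns 1, 3, 4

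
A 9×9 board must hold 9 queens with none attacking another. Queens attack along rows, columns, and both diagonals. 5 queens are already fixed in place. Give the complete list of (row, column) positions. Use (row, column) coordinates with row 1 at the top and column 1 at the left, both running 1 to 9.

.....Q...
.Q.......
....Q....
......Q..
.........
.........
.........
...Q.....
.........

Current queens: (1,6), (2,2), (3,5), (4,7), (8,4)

(1,6) (2,2) (3,5) (4,7) (5,9) (6,3) (7,8) (8,4) (9,1)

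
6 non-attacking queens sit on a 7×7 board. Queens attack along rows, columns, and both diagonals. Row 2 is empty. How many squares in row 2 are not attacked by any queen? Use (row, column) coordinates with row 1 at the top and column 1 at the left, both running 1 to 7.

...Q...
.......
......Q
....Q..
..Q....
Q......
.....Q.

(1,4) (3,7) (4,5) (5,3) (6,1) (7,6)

1

(1,4) attacks row 2 at column 4 and diagonals 3, 5.
(3,7) attacks row 2 at column 7 and diagonals 6.
(4,5) attacks row 2 at column 5 and diagonals 3, 7.
(5,3) attacks row 2 at column 3 and diagonals 6.
(6,1) attacks row 2 at column 1 and diagonals 5.
(7,6) attacks row 2 at column 6 and diagonals 1.
Attacked columns: {1, 3, 4, 5, 6, 7}. Safe: {2}.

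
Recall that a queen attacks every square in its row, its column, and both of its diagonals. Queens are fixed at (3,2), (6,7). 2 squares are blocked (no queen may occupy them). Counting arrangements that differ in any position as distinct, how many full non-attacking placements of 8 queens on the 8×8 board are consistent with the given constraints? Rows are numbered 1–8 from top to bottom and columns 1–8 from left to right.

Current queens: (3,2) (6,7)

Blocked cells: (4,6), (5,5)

Branch on row 1: col 1 → 0; col 3 → 1; col 5 → 0; col 6 → 1; col 8 → 0.
Sum: 0 + 1 + 0 + 1 + 0 = 2.

2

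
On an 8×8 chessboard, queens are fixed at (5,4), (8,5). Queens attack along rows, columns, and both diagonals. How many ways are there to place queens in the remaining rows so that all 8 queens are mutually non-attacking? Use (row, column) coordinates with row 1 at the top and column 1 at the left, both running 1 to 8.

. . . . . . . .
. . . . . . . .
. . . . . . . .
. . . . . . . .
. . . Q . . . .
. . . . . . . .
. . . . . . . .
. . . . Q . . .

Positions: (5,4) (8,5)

4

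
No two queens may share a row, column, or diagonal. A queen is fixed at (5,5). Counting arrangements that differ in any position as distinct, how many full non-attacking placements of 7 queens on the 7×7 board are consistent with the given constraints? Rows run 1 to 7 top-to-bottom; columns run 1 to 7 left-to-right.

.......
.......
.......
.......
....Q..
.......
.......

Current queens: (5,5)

Branch on row 1: col 2 → 1; col 3 → 2; col 4 → 1; col 6 → 1; col 7 → 1.
Sum: 1 + 2 + 1 + 1 + 1 = 6.

6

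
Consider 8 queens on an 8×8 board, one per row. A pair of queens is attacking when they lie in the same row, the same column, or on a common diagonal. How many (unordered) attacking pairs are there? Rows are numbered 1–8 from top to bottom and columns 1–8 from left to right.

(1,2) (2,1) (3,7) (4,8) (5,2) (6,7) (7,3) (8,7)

Same column: (1,2)–(5,2) (column 2); (3,7)–(6,7) (column 7); (3,7)–(8,7) (column 7); (6,7)–(8,7) (column 7).
Same diagonal: (1,2)–(2,1) (|1−2| = |2−1| = 1); (1,2)–(6,7) (|1−6| = |2−7| = 5); (2,1)–(8,7) (|2−8| = |1−7| = 6); (3,7)–(4,8) (|3−4| = |7−8| = 1); (3,7)–(7,3) (|3−7| = |7−3| = 4).
Total attacking pairs: 9.

9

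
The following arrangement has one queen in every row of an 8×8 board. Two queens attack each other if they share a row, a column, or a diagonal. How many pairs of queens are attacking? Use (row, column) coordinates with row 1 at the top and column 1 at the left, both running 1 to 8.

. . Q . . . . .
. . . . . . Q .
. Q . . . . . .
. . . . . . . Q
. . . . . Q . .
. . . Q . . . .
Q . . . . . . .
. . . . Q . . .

All columns are distinct and no two queens satisfy |Δrow| = |Δcol|, so no pair attacks.

0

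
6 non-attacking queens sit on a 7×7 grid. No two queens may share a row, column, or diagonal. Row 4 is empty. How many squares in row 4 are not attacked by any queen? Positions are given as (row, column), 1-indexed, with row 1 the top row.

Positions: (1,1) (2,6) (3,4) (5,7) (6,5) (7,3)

1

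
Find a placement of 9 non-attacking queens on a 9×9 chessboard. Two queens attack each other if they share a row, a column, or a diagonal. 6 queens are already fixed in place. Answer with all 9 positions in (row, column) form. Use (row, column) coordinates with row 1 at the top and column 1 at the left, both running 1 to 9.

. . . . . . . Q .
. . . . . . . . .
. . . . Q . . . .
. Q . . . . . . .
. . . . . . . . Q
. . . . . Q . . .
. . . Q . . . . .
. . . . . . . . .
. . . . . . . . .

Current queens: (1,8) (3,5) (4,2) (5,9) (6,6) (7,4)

Row 2: attacked by (1,8)→{7,8,9}; (3,5)→{4,5,6}; (4,2)→{2,4}; (5,9)→{6,9}; (6,6)→{2,6}; (7,4)→{4,9}. Safe: 1, 3. Place at column 3.
Row 8: attacked by (1,8)→{1,8}; (2,3)→{3,9}; (3,5)→{5}; (4,2)→{2,6}; (5,9)→{6,9}; (6,6)→{4,6,8}; (7,4)→{3,4,5}. Safe: 7. Place at column 7.
Row 9: attacked by (1,8)→{8}; (2,3)→{3}; (3,5)→{5}; (4,2)→{2,7}; (5,9)→{5,9}; (6,6)→{3,6,9}; (7,4)→{2,4,6}; (8,7)→{6,7,8}. Safe: 1. Place at column 1.
Columns [8, 3, 5, 2, 9, 6, 4, 7, 1], r−c [-7, -1, -2, 2, -4, 0, 3, 1, 8], r+c [9, 5, 8, 6, 14, 12, 11, 15, 10] are all distinct, so no two queens attack.

(1,8) (2,3) (3,5) (4,2) (5,9) (6,6) (7,4) (8,7) (9,1)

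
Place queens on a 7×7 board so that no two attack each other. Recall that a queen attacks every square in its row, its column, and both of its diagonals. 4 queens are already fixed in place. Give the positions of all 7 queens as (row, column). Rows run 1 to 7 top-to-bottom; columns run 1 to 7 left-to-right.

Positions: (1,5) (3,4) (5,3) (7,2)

(1,5) (2,1) (3,4) (4,7) (5,3) (6,6) (7,2)

Row 2: attacked by (1,5)→{4,5,6}; (3,4)→{3,4,5}; (5,3)→{3,6}; (7,2)→{2,7}. Safe: 1. Place at column 1.
Row 4: attacked by (1,5)→{2,5}; (2,1)→{1,3}; (3,4)→{3,4,5}; (5,3)→{2,3,4}; (7,2)→{2,5}. Safe: 6, 7. Place at column 7.
Row 6: attacked by (1,5)→{5}; (2,1)→{1,5}; (3,4)→{1,4,7}; (4,7)→{5,7}; (5,3)→{2,3,4}; (7,2)→{1,2,3}. Safe: 6. Place at column 6.
Columns [5, 1, 4, 7, 3, 6, 2], r−c [-4, 1, -1, -3, 2, 0, 5], r+c [6, 3, 7, 11, 8, 12, 9] are all distinct, so no two queens attack.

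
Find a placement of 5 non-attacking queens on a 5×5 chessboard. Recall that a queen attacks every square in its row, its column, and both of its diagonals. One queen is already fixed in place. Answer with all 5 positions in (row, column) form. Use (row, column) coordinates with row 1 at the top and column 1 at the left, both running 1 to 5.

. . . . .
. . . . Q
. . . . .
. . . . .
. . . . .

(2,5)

(1,2) (2,5) (3,3) (4,1) (5,4)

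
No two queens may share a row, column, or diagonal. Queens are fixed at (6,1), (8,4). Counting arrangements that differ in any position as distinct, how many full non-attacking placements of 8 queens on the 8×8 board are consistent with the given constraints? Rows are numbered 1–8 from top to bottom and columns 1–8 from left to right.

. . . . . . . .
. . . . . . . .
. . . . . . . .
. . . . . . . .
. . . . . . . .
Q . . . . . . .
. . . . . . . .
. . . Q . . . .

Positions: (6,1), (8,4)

Branch on row 1: col 2 → 0; col 3 → 2; col 5 → 1; col 7 → 1; col 8 → 0.
Sum: 0 + 2 + 1 + 1 + 0 = 4.

4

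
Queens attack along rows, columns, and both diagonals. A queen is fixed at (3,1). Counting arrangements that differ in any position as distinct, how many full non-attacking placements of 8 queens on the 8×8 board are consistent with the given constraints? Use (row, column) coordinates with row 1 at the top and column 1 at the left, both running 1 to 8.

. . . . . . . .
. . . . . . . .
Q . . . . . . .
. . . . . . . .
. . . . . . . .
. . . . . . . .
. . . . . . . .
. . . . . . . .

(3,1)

Branch on row 1: col 2 → 1; col 4 → 4; col 5 → 4; col 6 → 4; col 7 → 1; col 8 → 2.
Sum: 1 + 4 + 4 + 4 + 1 + 2 = 16.

16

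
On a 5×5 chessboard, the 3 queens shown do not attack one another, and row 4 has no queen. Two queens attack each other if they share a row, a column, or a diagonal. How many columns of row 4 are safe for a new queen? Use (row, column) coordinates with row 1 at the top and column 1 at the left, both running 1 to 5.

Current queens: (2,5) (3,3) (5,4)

1

(2,5) attacks row 4 at column 5 and diagonals 3.
(3,3) attacks row 4 at column 3 and diagonals 2, 4.
(5,4) attacks row 4 at column 4 and diagonals 3, 5.
Attacked columns: {2, 3, 4, 5}. Safe: {1}.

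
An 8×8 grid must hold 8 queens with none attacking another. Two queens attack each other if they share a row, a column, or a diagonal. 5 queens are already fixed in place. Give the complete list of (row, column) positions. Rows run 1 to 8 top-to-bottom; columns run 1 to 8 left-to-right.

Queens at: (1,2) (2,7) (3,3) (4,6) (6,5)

(1,2) (2,7) (3,3) (4,6) (5,8) (6,5) (7,1) (8,4)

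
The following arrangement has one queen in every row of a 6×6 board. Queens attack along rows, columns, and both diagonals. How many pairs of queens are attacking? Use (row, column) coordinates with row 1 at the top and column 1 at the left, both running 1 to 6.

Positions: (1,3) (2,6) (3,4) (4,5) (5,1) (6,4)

2

Same column: (3,4)–(6,4) (column 4).
Same diagonal: (3,4)–(4,5) (|3−4| = |4−5| = 1).
Total attacking pairs: 2.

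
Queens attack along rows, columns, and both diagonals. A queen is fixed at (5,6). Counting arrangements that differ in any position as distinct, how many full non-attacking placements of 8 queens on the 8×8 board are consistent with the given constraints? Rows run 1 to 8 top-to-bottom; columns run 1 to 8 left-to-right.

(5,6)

Branch on row 1: col 1 → 0; col 3 → 2; col 4 → 6; col 5 → 0; col 7 → 3; col 8 → 1.
Sum: 0 + 2 + 6 + 0 + 3 + 1 = 12.

12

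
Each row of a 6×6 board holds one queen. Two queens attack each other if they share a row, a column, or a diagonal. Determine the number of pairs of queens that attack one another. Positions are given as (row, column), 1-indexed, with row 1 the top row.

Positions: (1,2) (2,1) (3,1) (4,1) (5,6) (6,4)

6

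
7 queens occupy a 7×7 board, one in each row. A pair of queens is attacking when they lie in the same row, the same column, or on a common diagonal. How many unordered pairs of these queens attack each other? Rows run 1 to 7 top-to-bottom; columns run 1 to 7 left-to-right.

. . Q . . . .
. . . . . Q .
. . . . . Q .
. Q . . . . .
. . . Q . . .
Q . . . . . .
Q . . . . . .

Same column: (2,6)–(3,6) (column 6); (6,1)–(7,1) (column 1).
Same diagonal: (2,6)–(7,1) (|2−7| = |6−1| = 5); (3,6)–(5,4) (|3−5| = |6−4| = 2).
Total attacking pairs: 4.

4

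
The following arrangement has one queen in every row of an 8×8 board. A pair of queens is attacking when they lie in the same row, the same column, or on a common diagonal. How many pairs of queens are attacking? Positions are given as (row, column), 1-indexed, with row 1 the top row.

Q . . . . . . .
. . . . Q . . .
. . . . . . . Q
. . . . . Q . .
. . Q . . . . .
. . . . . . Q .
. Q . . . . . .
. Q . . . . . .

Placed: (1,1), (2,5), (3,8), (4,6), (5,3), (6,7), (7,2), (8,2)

2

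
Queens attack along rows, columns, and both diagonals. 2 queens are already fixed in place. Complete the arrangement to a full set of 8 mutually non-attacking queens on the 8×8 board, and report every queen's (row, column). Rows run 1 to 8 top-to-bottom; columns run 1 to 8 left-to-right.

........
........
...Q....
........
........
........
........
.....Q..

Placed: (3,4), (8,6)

Row 1: attacked by (3,4)→{2,4,6}; (8,6)→{6}. Safe: 1, 3, 5, 7, 8. Place at column 8.
Row 2: attacked by (1,8)→{7,8}; (3,4)→{3,4,5}; (8,6)→{6}. Safe: 1, 2. Place at column 2.
Row 4: attacked by (1,8)→{5,8}; (2,2)→{2,4}; (3,4)→{3,4,5}; (8,6)→{2,6}. Safe: 1, 7. Place at column 1.
Row 5: attacked by (1,8)→{4,8}; (2,2)→{2,5}; (3,4)→{2,4,6}; (4,1)→{1,2}; (8,6)→{3,6}. Safe: 7. Place at column 7.
Row 6: attacked by (1,8)→{3,8}; (2,2)→{2,6}; (3,4)→{1,4,7}; (4,1)→{1,3}; (5,7)→{6,7,8}; (8,6)→{4,6,8}. Safe: 5. Place at column 5.
Row 7: attacked by (1,8)→{2,8}; (2,2)→{2,7}; (3,4)→{4,8}; (4,1)→{1,4}; (5,7)→{5,7}; (6,5)→{4,5,6}; (8,6)→{5,6,7}. Safe: 3. Place at column 3.
Columns [8, 2, 4, 1, 7, 5, 3, 6], r−c [-7, 0, -1, 3, -2, 1, 4, 2], r+c [9, 4, 7, 5, 12, 11, 10, 14] are all distinct, so no two queens attack.

(1,8) (2,2) (3,4) (4,1) (5,7) (6,5) (7,3) (8,6)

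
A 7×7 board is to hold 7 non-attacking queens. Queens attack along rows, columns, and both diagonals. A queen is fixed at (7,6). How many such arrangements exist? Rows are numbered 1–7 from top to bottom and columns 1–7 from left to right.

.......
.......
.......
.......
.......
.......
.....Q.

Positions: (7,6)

7

Branch on row 1: col 1 → 1; col 2 → 4; col 3 → 1; col 4 → 1; col 5 → 0; col 7 → 0.
Sum: 1 + 4 + 1 + 1 + 0 + 0 = 7.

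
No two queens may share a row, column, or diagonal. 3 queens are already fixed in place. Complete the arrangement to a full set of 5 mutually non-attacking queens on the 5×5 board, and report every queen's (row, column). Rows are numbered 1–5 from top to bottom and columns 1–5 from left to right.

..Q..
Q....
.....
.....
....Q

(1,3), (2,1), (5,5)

(1,3) (2,1) (3,4) (4,2) (5,5)

Row 3: attacked by (1,3)→{1,3,5}; (2,1)→{1,2}; (5,5)→{3,5}. Safe: 4. Place at column 4.
Row 4: attacked by (1,3)→{3}; (2,1)→{1,3}; (3,4)→{3,4,5}; (5,5)→{4,5}. Safe: 2. Place at column 2.
Columns [3, 1, 4, 2, 5], r−c [-2, 1, -1, 2, 0], r+c [4, 3, 7, 6, 10] are all distinct, so no two queens attack.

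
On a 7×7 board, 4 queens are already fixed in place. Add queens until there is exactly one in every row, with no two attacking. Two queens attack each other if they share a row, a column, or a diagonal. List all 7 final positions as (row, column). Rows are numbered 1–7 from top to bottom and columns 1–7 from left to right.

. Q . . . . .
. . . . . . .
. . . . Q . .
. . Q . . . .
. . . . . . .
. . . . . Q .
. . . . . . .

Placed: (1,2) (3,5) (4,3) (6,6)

Row 2: attacked by (1,2)→{1,2,3}; (3,5)→{4,5,6}; (4,3)→{1,3,5}; (6,6)→{2,6}. Safe: 7. Place at column 7.
Row 5: attacked by (1,2)→{2,6}; (2,7)→{4,7}; (3,5)→{3,5,7}; (4,3)→{2,3,4}; (6,6)→{5,6,7}. Safe: 1. Place at column 1.
Row 7: attacked by (1,2)→{2}; (2,7)→{2,7}; (3,5)→{1,5}; (4,3)→{3,6}; (5,1)→{1,3}; (6,6)→{5,6,7}. Safe: 4. Place at column 4.
Columns [2, 7, 5, 3, 1, 6, 4], r−c [-1, -5, -2, 1, 4, 0, 3], r+c [3, 9, 8, 7, 6, 12, 11] are all distinct, so no two queens attack.

(1,2) (2,7) (3,5) (4,3) (5,1) (6,6) (7,4)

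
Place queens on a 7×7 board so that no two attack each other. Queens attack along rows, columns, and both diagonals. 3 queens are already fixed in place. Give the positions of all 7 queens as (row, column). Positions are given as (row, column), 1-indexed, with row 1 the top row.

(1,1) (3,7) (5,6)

Row 2: attacked by (1,1)→{1,2}; (3,7)→{6,7}; (5,6)→{3,6}. Safe: 4, 5. Place at column 4.
Row 4: attacked by (1,1)→{1,4}; (2,4)→{2,4,6}; (3,7)→{6,7}; (5,6)→{5,6,7}. Safe: 3. Place at column 3.
Row 6: attacked by (1,1)→{1,6}; (2,4)→{4}; (3,7)→{4,7}; (4,3)→{1,3,5}; (5,6)→{5,6,7}. Safe: 2. Place at column 2.
Row 7: attacked by (1,1)→{1,7}; (2,4)→{4}; (3,7)→{3,7}; (4,3)→{3,6}; (5,6)→{4,6}; (6,2)→{1,2,3}. Safe: 5. Place at column 5.
Columns [1, 4, 7, 3, 6, 2, 5], r−c [0, -2, -4, 1, -1, 4, 2], r+c [2, 6, 10, 7, 11, 8, 12] are all distinct, so no two queens attack.

(1,1) (2,4) (3,7) (4,3) (5,6) (6,2) (7,5)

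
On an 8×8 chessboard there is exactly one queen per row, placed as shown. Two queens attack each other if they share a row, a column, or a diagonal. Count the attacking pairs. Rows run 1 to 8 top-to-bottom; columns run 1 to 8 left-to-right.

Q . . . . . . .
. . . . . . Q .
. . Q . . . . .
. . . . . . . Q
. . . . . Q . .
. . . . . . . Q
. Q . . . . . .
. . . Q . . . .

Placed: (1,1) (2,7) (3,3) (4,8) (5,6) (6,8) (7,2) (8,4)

4

Same column: (4,8)–(6,8) (column 8).
Same diagonal: (1,1)–(3,3) (|1−3| = |1−3| = 2); (2,7)–(7,2) (|2−7| = |7−2| = 5); (4,8)–(8,4) (|4−8| = |8−4| = 4).
Total attacking pairs: 4.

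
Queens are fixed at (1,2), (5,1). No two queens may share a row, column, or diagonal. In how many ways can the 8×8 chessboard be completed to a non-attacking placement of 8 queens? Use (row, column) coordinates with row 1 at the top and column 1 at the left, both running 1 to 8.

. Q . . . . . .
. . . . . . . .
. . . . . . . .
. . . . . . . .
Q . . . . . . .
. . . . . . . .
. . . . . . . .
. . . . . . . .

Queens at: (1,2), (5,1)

3

Branch on row 2: col 5 → 1; col 6 → 1; col 7 → 1; col 8 → 0.
Sum: 1 + 1 + 1 + 0 = 3.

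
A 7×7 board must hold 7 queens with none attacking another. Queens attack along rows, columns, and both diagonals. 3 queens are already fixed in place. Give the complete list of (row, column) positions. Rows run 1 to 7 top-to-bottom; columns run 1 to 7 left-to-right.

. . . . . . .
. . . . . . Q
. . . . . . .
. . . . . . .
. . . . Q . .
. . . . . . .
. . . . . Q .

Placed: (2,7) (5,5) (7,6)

Row 1: attacked by (2,7)→{6,7}; (5,5)→{1,5}; (7,6)→{6}. Safe: 2, 3, 4. Place at column 3.
Row 3: attacked by (1,3)→{1,3,5}; (2,7)→{6,7}; (5,5)→{3,5,7}; (7,6)→{2,6}. Safe: 4. Place at column 4.
Row 4: attacked by (1,3)→{3,6}; (2,7)→{5,7}; (3,4)→{3,4,5}; (5,5)→{4,5,6}; (7,6)→{3,6}. Safe: 1, 2. Place at column 1.
Row 6: attacked by (1,3)→{3}; (2,7)→{3,7}; (3,4)→{1,4,7}; (4,1)→{1,3}; (5,5)→{4,5,6}; (7,6)→{5,6,7}. Safe: 2. Place at column 2.
Columns [3, 7, 4, 1, 5, 2, 6], r−c [-2, -5, -1, 3, 0, 4, 1], r+c [4, 9, 7, 5, 10, 8, 13] are all distinct, so no two queens attack.

(1,3) (2,7) (3,4) (4,1) (5,5) (6,2) (7,6)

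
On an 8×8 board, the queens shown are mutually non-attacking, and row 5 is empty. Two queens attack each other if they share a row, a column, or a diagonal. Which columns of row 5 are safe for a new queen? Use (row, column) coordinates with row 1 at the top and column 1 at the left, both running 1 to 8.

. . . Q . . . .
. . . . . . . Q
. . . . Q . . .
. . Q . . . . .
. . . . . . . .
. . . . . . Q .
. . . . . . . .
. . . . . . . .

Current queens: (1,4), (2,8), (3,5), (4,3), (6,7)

columns 1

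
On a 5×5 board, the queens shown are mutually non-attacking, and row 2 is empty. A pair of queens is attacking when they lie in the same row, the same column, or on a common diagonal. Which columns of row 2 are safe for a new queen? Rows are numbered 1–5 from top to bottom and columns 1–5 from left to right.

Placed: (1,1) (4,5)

(1,1) attacks row 2 at column 1 and diagonals 2.
(4,5) attacks row 2 at column 5 and diagonals 3.
Attacked columns: {1, 2, 3, 5}. Safe: {4}.

columns 4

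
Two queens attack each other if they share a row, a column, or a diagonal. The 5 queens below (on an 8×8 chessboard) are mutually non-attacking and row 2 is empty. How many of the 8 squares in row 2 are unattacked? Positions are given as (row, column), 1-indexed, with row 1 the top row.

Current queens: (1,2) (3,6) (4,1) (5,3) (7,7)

2

(1,2) attacks row 2 at column 2 and diagonals 1, 3.
(3,6) attacks row 2 at column 6 and diagonals 5, 7.
(4,1) attacks row 2 at column 1 and diagonals 3.
(5,3) attacks row 2 at column 3 and diagonals 6.
(7,7) attacks row 2 at column 7 and diagonals 2.
Attacked columns: {1, 2, 3, 5, 6, 7}. Safe: {4, 8}.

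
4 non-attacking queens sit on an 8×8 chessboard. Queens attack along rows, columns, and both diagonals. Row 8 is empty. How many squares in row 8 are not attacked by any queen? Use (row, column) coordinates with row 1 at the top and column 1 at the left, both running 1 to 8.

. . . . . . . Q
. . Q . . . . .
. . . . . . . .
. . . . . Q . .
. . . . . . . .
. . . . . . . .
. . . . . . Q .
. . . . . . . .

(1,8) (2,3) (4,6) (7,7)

(1,8) attacks row 8 at column 8 and diagonals 1.
(2,3) attacks row 8 at column 3.
(4,6) attacks row 8 at column 6 and diagonals 2.
(7,7) attacks row 8 at column 7 and diagonals 6, 8.
Attacked columns: {1, 2, 3, 6, 7, 8}. Safe: {4, 5}.

2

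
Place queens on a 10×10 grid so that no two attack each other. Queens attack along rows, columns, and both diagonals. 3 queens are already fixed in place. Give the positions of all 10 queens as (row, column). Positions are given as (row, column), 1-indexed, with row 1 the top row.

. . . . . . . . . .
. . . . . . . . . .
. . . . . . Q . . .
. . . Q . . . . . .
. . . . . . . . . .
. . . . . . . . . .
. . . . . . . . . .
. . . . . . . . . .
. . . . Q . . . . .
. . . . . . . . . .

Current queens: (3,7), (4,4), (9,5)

(1,10) (2,3) (3,7) (4,4) (5,2) (6,9) (7,6) (8,1) (9,5) (10,8)

Row 1: attacked by (3,7)→{5,7,9}; (4,4)→{1,4,7}; (9,5)→{5}. Safe: 2, 3, 6, 8, 10. Place at column 10.
Row 2: attacked by (1,10)→{9,10}; (3,7)→{6,7,8}; (4,4)→{2,4,6}; (9,5)→{5}. Safe: 1, 3. Place at column 3.
Row 5: attacked by (1,10)→{6,10}; (2,3)→{3,6}; (3,7)→{5,7,9}; (4,4)→{3,4,5}; (9,5)→{1,5,9}. Safe: 2, 8. Place at column 2.
Row 6: attacked by (1,10)→{5,10}; (2,3)→{3,7}; (3,7)→{4,7,10}; (4,4)→{2,4,6}; (5,2)→{1,2,3}; (9,5)→{2,5,8}. Safe: 9. Place at column 9.
Row 7: attacked by (1,10)→{4,10}; (2,3)→{3,8}; (3,7)→{3,7}; (4,4)→{1,4,7}; (5,2)→{2,4}; (6,9)→{8,9,10}; (9,5)→{3,5,7}. Safe: 6. Place at column 6.
Row 8: attacked by (1,10)→{3,10}; (2,3)→{3,9}; (3,7)→{2,7}; (4,4)→{4,8}; (5,2)→{2,5}; (6,9)→{7,9}; (7,6)→{5,6,7}; (9,5)→{4,5,6}. Safe: 1. Place at column 1.
Row 10: attacked by (1,10)→{1,10}; (2,3)→{3}; (3,7)→{7}; (4,4)→{4,10}; (5,2)→{2,7}; (6,9)→{5,9}; (7,6)→{3,6,9}; (8,1)→{1,3}; (9,5)→{4,5,6}. Safe: 8. Place at column 8.
Columns [10, 3, 7, 4, 2, 9, 6, 1, 5, 8], r−c [-9, -1, -4, 0, 3, -3, 1, 7, 4, 2], r+c [11, 5, 10, 8, 7, 15, 13, 9, 14, 18] are all distinct, so no two queens attack.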